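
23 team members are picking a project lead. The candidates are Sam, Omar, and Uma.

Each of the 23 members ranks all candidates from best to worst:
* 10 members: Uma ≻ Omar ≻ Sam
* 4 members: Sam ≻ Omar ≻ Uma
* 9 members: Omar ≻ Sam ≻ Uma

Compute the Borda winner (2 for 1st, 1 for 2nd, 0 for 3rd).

Omar

Sam: 10×0 + 4×2 + 9×1 = 17
Omar: 10×1 + 4×1 + 9×2 = 32
Uma: 10×2 + 4×0 + 9×0 = 20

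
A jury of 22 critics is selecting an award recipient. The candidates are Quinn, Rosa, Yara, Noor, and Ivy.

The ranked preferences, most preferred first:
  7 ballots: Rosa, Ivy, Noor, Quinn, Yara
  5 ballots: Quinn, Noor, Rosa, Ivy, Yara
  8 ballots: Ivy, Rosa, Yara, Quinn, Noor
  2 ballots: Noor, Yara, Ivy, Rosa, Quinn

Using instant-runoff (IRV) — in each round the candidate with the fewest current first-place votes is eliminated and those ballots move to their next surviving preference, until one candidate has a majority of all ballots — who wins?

Rosa

Round 1: Quinn 5, Rosa 7, Yara 0, Noor 2, Ivy 8. Yara eliminated.
Round 2: Quinn 5, Rosa 7, Noor 2, Ivy 8. Noor eliminated.
Round 3: Quinn 5, Rosa 7, Ivy 10. Quinn eliminated.
Round 4: Rosa 12, Ivy 10. Rosa has a majority (≥12).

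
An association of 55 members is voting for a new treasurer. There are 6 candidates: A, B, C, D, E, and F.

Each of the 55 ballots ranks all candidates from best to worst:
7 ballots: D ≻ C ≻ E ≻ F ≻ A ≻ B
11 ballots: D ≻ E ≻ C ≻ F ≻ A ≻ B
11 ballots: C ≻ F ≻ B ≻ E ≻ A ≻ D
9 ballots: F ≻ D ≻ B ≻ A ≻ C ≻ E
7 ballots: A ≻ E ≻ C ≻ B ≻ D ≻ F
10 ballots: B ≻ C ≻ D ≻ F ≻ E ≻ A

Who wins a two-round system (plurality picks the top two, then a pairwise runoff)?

C

Round 1 first-place votes: A 7, B 10, C 11, D 18, E 0, F 9. D and C advance.
Runoff: D is ranked above C on 27 ballots, C above D on 28.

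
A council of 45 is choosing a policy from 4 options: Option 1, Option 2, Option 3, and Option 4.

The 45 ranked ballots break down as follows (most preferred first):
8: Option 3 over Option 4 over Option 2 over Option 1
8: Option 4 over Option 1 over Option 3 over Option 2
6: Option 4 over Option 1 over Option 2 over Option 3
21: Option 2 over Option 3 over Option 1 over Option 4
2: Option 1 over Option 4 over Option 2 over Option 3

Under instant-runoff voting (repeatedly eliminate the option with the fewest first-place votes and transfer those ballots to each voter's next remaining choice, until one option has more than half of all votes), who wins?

Option 4

Round 1: Option 1 2, Option 2 21, Option 3 8, Option 4 14. Option 1 eliminated.
Round 2: Option 2 21, Option 3 8, Option 4 16. Option 3 eliminated.
Round 3: Option 2 21, Option 4 24. Option 4 has a majority (≥23).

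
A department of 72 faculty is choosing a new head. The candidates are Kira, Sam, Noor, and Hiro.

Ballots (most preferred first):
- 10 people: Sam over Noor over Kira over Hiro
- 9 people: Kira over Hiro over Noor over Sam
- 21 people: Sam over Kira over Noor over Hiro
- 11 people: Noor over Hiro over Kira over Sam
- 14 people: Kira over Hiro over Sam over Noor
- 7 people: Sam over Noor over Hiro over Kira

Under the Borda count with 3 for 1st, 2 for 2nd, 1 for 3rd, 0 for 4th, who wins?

Kira

Kira: 10×1 + 9×3 + 21×2 + 11×1 + 14×3 + 7×0 = 132
Sam: 10×3 + 9×0 + 21×3 + 11×0 + 14×1 + 7×3 = 128
Noor: 10×2 + 9×1 + 21×1 + 11×3 + 14×0 + 7×2 = 97
Hiro: 10×0 + 9×2 + 21×0 + 11×2 + 14×2 + 7×1 = 75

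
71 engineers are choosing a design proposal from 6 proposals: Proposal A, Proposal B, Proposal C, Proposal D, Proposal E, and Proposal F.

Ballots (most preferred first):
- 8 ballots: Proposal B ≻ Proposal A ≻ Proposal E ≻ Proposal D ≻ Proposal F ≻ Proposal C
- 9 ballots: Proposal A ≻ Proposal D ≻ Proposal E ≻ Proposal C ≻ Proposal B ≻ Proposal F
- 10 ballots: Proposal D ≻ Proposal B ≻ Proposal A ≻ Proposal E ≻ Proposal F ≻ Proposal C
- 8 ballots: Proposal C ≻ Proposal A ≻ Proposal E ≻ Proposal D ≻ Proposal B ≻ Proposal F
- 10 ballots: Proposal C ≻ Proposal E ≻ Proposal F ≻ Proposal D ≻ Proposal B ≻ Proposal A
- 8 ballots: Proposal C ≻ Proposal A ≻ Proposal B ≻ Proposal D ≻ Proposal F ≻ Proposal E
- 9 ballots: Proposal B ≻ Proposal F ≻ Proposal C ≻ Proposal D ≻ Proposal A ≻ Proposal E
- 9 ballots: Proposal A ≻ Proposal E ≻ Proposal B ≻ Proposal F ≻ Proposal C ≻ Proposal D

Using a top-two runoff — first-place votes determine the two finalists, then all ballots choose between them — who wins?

Round 1 first-place votes: Proposal A 18, Proposal B 17, Proposal C 26, Proposal D 10, Proposal E 0, Proposal F 0. Proposal C and Proposal A advance.
Runoff: Proposal C is ranked above Proposal A on 35 ballots, Proposal A above Proposal C on 36.

Proposal A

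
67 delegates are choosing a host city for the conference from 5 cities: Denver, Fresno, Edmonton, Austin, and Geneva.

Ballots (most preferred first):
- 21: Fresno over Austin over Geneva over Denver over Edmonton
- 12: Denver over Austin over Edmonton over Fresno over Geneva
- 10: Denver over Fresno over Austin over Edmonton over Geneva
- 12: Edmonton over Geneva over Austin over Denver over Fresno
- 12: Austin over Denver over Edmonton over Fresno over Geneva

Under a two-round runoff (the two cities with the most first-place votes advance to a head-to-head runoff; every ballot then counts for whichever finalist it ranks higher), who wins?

Denver

Round 1 first-place votes: Denver 22, Fresno 21, Edmonton 12, Austin 12, Geneva 0. Denver and Fresno advance.
Runoff: Denver is ranked above Fresno on 46 ballots, Fresno above Denver on 21.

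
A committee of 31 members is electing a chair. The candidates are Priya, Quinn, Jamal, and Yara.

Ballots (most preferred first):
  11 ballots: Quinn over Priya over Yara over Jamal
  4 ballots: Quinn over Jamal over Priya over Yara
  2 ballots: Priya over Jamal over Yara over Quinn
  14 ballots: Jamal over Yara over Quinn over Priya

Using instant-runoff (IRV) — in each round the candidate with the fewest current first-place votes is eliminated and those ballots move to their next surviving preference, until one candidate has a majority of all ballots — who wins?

Round 1: Priya 2, Quinn 15, Jamal 14, Yara 0. Yara eliminated.
Round 2: Priya 2, Quinn 15, Jamal 14. Priya eliminated.
Round 3: Quinn 15, Jamal 16. Jamal has a majority (≥16).

Jamal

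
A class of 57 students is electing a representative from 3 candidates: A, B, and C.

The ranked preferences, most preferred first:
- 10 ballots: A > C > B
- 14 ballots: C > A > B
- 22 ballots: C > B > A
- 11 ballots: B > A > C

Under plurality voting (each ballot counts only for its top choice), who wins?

First-place votes: A 10, B 11, C 36.

C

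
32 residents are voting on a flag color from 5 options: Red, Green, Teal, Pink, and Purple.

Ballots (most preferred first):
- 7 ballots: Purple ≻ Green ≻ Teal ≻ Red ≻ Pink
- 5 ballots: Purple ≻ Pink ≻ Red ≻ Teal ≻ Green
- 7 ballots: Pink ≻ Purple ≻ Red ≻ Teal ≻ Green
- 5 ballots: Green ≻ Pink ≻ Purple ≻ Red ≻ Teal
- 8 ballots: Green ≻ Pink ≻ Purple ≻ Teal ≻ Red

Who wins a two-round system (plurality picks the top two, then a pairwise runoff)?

Round 1 first-place votes: Red 0, Green 13, Teal 0, Pink 7, Purple 12. Green and Purple advance.
Runoff: Green is ranked above Purple on 13 ballots, Purple above Green on 19.

Purple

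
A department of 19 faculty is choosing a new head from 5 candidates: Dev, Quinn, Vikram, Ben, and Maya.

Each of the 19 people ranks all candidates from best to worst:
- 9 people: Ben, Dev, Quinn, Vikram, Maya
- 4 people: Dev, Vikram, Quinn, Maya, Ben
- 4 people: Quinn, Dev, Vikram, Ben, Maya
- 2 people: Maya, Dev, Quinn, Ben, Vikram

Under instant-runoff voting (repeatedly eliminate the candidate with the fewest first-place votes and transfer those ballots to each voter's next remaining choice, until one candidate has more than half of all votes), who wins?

Dev

Round 1: Dev 4, Quinn 4, Vikram 0, Ben 9, Maya 2. Vikram eliminated.
Round 2: Dev 4, Quinn 4, Ben 9, Maya 2. Maya eliminated.
Round 3: Dev 6, Quinn 4, Ben 9. Quinn eliminated.
Round 4: Dev 10, Ben 9. Dev has a majority (≥10).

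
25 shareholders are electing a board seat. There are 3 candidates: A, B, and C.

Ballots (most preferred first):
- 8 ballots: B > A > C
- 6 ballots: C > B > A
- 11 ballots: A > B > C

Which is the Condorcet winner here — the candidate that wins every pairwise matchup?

B vs A: 14–11
B vs C: 19–6
B beats every other candidate.

B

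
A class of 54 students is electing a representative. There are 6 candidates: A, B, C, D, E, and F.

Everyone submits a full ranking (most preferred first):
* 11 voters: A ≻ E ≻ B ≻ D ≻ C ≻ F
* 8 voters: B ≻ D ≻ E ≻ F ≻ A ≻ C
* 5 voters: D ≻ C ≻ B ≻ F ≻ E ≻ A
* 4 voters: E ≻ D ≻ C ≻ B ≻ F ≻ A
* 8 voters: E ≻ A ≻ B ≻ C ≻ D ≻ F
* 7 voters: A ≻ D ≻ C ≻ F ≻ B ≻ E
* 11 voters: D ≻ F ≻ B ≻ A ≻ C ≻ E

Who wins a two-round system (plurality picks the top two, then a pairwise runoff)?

D

Round 1 first-place votes: A 18, B 8, C 0, D 16, E 12, F 0. A and D advance.
Runoff: A is ranked above D on 26 ballots, D above A on 28.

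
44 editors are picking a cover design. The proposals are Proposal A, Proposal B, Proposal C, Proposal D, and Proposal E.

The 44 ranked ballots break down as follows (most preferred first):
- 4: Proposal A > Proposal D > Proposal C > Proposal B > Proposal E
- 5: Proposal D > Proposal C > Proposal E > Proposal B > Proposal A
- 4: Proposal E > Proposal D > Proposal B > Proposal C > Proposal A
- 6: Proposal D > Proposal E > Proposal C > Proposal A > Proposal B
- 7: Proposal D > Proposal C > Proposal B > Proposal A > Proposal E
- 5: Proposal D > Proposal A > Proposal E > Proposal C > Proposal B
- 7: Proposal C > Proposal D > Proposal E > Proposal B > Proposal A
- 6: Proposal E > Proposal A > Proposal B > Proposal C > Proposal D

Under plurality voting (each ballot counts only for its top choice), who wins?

First-place votes: Proposal A 4, Proposal B 0, Proposal C 7, Proposal D 23, Proposal E 10.

Proposal D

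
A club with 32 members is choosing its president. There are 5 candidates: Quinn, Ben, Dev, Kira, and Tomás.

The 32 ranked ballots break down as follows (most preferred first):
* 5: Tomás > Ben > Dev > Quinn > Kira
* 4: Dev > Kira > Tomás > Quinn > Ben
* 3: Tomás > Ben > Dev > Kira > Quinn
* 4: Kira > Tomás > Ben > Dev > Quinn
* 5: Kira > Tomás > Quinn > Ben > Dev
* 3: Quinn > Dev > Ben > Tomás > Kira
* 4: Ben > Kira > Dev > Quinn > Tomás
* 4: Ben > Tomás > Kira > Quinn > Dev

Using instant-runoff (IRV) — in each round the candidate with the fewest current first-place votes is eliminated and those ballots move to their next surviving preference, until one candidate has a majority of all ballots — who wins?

Round 1: Quinn 3, Ben 8, Dev 4, Kira 9, Tomás 8. Quinn eliminated.
Round 2: Ben 8, Dev 7, Kira 9, Tomás 8. Dev eliminated.
Round 3: Ben 11, Kira 13, Tomás 8. Tomás eliminated.
Round 4: Ben 19, Kira 13. Ben has a majority (≥17).

Ben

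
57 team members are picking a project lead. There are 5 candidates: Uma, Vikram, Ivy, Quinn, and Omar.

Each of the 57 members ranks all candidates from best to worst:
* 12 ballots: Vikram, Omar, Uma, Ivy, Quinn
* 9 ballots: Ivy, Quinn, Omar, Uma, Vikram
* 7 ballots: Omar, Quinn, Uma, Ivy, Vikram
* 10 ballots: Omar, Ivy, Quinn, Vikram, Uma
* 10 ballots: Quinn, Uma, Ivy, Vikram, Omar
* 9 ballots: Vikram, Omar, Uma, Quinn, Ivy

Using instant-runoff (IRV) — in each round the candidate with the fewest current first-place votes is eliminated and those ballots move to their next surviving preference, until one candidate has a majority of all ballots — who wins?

Quinn

Round 1: Uma 0, Vikram 21, Ivy 9, Quinn 10, Omar 17. Uma eliminated.
Round 2: Vikram 21, Ivy 9, Quinn 10, Omar 17. Ivy eliminated.
Round 3: Vikram 21, Quinn 19, Omar 17. Omar eliminated.
Round 4: Vikram 21, Quinn 36. Quinn has a majority (≥29).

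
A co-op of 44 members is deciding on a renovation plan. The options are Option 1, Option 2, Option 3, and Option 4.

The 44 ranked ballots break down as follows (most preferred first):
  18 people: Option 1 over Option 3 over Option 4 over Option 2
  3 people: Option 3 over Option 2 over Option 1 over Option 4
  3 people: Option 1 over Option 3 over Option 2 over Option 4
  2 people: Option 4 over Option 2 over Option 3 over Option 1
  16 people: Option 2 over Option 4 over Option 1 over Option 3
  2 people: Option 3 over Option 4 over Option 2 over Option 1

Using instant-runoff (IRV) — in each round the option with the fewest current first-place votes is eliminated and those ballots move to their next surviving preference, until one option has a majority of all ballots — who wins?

Round 1: Option 1 21, Option 2 16, Option 3 5, Option 4 2. Option 4 eliminated.
Round 2: Option 1 21, Option 2 18, Option 3 5. Option 3 eliminated.
Round 3: Option 1 21, Option 2 23. Option 2 has a majority (≥23).

Option 2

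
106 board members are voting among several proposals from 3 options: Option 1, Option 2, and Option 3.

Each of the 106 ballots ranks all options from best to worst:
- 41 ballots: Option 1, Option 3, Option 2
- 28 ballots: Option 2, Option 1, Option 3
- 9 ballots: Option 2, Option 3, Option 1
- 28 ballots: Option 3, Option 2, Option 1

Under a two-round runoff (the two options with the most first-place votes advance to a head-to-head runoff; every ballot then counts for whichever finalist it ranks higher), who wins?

Option 2

Round 1 first-place votes: Option 1 41, Option 2 37, Option 3 28. Option 1 and Option 2 advance.
Runoff: Option 1 is ranked above Option 2 on 41 ballots, Option 2 above Option 1 on 65.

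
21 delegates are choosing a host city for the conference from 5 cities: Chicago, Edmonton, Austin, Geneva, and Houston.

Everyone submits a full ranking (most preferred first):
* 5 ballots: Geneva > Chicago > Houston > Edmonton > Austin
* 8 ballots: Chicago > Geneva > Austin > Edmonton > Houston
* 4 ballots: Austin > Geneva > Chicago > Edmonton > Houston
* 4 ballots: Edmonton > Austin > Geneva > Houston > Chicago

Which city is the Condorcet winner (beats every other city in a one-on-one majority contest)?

Geneva vs Chicago: 13–8
Geneva vs Edmonton: 17–4
Geneva vs Austin: 13–8
Geneva vs Houston: 21–0
Geneva beats every other city.

Geneva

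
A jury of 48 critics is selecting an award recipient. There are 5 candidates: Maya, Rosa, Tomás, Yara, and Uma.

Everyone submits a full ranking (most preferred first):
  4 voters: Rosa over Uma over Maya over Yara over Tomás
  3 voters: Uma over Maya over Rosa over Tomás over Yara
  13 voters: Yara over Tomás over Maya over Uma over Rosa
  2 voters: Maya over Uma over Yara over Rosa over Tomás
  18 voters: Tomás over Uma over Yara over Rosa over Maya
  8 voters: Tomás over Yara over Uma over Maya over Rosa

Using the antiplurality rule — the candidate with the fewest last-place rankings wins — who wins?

Last-place votes: Maya 18, Rosa 21, Tomás 6, Yara 3, Uma 0.

Uma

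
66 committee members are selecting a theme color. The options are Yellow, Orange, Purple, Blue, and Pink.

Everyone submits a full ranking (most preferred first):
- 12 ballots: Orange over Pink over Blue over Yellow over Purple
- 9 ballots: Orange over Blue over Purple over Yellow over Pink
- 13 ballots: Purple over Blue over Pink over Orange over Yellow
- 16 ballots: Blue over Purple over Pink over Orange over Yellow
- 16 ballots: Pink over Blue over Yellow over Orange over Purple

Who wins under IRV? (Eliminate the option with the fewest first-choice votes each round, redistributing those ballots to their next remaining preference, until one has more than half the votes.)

Round 1: Yellow 0, Orange 21, Purple 13, Blue 16, Pink 16. Yellow eliminated.
Round 2: Orange 21, Purple 13, Blue 16, Pink 16. Purple eliminated.
Round 3: Orange 21, Blue 29, Pink 16. Pink eliminated.
Round 4: Orange 21, Blue 45. Blue has a majority (≥34).

Blue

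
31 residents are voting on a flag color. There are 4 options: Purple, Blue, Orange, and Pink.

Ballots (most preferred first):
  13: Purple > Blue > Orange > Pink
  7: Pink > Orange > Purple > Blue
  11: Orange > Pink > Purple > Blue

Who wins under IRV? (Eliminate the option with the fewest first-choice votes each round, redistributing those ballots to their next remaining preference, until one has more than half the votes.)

Orange

Round 1: Purple 13, Blue 0, Orange 11, Pink 7. Blue eliminated.
Round 2: Purple 13, Orange 11, Pink 7. Pink eliminated.
Round 3: Purple 13, Orange 18. Orange has a majority (≥16).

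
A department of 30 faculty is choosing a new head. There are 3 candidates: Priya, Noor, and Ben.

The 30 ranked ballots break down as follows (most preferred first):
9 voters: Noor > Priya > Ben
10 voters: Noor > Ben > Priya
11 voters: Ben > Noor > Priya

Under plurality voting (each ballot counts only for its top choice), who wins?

First-place votes: Priya 0, Noor 19, Ben 11.

Noor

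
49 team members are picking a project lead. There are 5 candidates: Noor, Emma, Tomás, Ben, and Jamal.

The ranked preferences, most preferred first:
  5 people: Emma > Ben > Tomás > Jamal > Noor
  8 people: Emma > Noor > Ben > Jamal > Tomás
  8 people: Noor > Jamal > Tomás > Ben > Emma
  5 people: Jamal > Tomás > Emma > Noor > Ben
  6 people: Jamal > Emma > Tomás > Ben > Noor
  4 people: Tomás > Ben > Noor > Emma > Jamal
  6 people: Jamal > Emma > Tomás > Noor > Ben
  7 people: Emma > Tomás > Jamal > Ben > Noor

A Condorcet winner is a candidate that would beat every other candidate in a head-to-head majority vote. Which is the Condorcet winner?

Jamal vs Noor: 29–20
Jamal vs Emma: 25–24
Jamal vs Tomás: 33–16
Jamal vs Ben: 32–17
Jamal beats every other candidate.

Jamal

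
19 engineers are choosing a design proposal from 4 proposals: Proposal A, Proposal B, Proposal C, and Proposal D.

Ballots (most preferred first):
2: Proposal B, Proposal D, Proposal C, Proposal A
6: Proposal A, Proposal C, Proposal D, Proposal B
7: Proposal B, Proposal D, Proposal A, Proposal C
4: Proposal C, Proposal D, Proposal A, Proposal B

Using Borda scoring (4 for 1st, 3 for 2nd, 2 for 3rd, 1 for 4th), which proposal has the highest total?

Proposal A: 2×1 + 6×4 + 7×2 + 4×2 = 48
Proposal B: 2×4 + 6×1 + 7×4 + 4×1 = 46
Proposal C: 2×2 + 6×3 + 7×1 + 4×4 = 45
Proposal D: 2×3 + 6×2 + 7×3 + 4×3 = 51

Proposal D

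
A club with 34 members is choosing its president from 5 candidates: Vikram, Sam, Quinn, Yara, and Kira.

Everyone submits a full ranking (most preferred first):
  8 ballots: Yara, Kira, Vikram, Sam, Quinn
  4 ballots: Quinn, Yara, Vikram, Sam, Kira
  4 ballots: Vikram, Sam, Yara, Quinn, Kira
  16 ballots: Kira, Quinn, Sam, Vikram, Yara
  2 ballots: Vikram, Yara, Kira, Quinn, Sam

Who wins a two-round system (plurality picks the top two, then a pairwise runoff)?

Round 1 first-place votes: Vikram 6, Sam 0, Quinn 4, Yara 8, Kira 16. Kira and Yara advance.
Runoff: Kira is ranked above Yara on 16 ballots, Yara above Kira on 18.

Yara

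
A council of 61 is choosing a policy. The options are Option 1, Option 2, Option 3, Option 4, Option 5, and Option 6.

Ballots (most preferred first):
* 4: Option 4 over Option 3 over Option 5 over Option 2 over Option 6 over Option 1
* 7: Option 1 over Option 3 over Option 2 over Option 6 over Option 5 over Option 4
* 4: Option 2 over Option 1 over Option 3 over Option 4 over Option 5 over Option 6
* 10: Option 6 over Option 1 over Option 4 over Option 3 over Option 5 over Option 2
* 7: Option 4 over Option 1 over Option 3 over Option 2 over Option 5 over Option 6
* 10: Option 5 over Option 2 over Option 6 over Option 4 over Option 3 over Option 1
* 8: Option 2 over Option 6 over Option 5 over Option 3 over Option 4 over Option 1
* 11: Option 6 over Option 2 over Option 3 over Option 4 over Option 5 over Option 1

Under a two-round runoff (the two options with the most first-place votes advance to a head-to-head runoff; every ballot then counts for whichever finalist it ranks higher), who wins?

Option 2

Round 1 first-place votes: Option 1 7, Option 2 12, Option 3 0, Option 4 11, Option 5 10, Option 6 21. Option 6 and Option 2 advance.
Runoff: Option 6 is ranked above Option 2 on 21 ballots, Option 2 above Option 6 on 40.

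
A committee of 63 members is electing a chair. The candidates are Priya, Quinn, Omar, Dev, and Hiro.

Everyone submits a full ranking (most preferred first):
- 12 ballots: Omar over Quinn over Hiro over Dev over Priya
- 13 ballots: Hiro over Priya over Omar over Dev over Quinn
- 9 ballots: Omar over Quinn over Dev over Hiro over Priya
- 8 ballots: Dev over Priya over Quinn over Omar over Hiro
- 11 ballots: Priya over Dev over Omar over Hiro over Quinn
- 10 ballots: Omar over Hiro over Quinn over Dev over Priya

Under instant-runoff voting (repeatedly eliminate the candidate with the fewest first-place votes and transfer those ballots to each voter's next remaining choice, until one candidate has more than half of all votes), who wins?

Priya

Round 1: Priya 11, Quinn 0, Omar 31, Dev 8, Hiro 13. Quinn eliminated.
Round 2: Priya 11, Omar 31, Dev 8, Hiro 13. Dev eliminated.
Round 3: Priya 19, Omar 31, Hiro 13. Hiro eliminated.
Round 4: Priya 32, Omar 31. Priya has a majority (≥32).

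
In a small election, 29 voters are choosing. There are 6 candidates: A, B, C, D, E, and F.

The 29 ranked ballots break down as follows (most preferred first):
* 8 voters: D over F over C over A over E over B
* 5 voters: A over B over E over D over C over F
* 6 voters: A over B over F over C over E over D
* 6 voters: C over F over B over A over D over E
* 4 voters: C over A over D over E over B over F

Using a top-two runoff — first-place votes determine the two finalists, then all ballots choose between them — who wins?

Round 1 first-place votes: A 11, B 0, C 10, D 8, E 0, F 0. A and C advance.
Runoff: A is ranked above C on 11 ballots, C above A on 18.

C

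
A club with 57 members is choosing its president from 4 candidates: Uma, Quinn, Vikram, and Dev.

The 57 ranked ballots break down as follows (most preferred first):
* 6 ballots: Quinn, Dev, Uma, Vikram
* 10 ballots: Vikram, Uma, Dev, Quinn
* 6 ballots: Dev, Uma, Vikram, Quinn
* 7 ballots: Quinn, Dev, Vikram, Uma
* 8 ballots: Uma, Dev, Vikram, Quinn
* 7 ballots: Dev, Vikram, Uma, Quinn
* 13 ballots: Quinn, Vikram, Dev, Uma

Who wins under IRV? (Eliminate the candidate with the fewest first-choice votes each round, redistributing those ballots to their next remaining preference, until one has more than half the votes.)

Round 1: Uma 8, Quinn 26, Vikram 10, Dev 13. Uma eliminated.
Round 2: Quinn 26, Vikram 10, Dev 21. Vikram eliminated.
Round 3: Quinn 26, Dev 31. Dev has a majority (≥29).

Dev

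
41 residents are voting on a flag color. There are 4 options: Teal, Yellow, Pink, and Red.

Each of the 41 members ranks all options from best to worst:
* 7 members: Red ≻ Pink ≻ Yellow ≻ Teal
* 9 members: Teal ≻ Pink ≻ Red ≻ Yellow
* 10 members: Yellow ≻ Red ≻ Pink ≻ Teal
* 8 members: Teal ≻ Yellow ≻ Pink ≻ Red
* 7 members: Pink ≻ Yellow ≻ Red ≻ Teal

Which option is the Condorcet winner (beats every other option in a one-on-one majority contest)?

Pink vs Teal: 24–17
Pink vs Yellow: 23–18
Pink vs Red: 24–17
Pink beats every other option.

Pink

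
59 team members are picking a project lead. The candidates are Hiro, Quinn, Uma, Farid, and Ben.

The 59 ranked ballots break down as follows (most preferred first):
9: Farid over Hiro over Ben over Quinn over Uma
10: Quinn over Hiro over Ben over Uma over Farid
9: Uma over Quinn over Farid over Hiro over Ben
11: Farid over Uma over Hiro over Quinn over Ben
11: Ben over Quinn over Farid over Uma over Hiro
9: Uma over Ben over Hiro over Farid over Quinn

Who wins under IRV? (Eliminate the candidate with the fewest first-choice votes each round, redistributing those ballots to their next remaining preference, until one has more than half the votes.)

Ben

Round 1: Hiro 0, Quinn 10, Uma 18, Farid 20, Ben 11. Hiro eliminated.
Round 2: Quinn 10, Uma 18, Farid 20, Ben 11. Quinn eliminated.
Round 3: Uma 18, Farid 20, Ben 21. Uma eliminated.
Round 4: Farid 29, Ben 30. Ben has a majority (≥30).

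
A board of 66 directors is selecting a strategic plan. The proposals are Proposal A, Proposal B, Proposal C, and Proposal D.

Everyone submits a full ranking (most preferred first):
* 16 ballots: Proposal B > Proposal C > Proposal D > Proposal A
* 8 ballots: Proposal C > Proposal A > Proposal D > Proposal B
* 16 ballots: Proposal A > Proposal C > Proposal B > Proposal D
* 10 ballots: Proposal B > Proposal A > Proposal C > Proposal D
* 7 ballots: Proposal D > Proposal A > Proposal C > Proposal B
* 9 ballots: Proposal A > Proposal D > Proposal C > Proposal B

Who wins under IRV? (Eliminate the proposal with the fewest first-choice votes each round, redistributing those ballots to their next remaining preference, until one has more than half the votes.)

Round 1: Proposal A 25, Proposal B 26, Proposal C 8, Proposal D 7. Proposal D eliminated.
Round 2: Proposal A 32, Proposal B 26, Proposal C 8. Proposal C eliminated.
Round 3: Proposal A 40, Proposal B 26. Proposal A has a majority (≥34).

Proposal A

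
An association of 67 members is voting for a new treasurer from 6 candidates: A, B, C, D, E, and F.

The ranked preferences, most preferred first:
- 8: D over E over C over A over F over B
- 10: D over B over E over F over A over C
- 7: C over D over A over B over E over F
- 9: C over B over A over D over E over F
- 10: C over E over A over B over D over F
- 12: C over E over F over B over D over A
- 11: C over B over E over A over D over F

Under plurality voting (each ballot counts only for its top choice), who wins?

C

First-place votes: A 0, B 0, C 49, D 18, E 0, F 0.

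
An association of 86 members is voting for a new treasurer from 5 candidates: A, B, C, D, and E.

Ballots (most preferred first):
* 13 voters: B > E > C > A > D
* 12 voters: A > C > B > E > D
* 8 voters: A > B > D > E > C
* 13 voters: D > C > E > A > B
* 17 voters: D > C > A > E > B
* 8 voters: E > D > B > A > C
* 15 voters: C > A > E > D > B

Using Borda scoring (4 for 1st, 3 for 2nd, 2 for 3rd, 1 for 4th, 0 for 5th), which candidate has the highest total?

C

A: 13×1 + 12×4 + 8×4 + 13×1 + 17×2 + 8×1 + 15×3 = 193
B: 13×4 + 12×2 + 8×3 + 13×0 + 17×0 + 8×2 + 15×0 = 116
C: 13×2 + 12×3 + 8×0 + 13×3 + 17×3 + 8×0 + 15×4 = 212
D: 13×0 + 12×0 + 8×2 + 13×4 + 17×4 + 8×3 + 15×1 = 175
E: 13×3 + 12×1 + 8×1 + 13×2 + 17×1 + 8×4 + 15×2 = 164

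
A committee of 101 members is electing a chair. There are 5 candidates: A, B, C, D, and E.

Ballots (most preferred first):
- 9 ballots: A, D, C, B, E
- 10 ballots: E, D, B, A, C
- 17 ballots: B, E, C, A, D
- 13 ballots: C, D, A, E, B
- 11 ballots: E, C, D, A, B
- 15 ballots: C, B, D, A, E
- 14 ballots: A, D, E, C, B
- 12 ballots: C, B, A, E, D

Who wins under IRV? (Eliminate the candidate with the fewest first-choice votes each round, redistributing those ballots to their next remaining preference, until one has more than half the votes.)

E

Round 1: A 23, B 17, C 40, D 0, E 21. D eliminated.
Round 2: A 23, B 17, C 40, E 21. B eliminated.
Round 3: A 23, C 40, E 38. A eliminated.
Round 4: C 49, E 52. E has a majority (≥51).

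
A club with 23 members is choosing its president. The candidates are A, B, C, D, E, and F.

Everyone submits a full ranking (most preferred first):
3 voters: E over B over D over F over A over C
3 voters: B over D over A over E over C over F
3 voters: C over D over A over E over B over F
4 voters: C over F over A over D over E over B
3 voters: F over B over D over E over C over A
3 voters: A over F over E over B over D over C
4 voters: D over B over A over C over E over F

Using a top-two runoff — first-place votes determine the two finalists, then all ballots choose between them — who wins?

Round 1 first-place votes: A 3, B 3, C 7, D 4, E 3, F 3. C and D advance.
Runoff: C is ranked above D on 7 ballots, D above C on 16.

D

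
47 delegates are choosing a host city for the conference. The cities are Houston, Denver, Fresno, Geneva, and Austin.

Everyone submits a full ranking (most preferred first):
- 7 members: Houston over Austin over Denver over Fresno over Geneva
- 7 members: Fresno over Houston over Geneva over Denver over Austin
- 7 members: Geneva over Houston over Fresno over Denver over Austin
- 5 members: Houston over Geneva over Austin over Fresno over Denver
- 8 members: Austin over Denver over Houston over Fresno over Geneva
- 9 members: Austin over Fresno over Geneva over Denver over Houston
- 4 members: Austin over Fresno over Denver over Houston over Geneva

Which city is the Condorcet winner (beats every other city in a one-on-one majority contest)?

Houston vs Denver: 26–21
Houston vs Fresno: 27–20
Houston vs Geneva: 31–16
Houston vs Austin: 26–21
Houston beats every other city.

Houston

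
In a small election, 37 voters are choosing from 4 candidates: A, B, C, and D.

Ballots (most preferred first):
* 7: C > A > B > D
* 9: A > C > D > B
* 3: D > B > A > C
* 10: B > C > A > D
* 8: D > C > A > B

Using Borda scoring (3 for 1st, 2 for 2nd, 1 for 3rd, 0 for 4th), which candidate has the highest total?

A: 7×2 + 9×3 + 3×1 + 10×1 + 8×1 = 62
B: 7×1 + 9×0 + 3×2 + 10×3 + 8×0 = 43
C: 7×3 + 9×2 + 3×0 + 10×2 + 8×2 = 75
D: 7×0 + 9×1 + 3×3 + 10×0 + 8×3 = 42

C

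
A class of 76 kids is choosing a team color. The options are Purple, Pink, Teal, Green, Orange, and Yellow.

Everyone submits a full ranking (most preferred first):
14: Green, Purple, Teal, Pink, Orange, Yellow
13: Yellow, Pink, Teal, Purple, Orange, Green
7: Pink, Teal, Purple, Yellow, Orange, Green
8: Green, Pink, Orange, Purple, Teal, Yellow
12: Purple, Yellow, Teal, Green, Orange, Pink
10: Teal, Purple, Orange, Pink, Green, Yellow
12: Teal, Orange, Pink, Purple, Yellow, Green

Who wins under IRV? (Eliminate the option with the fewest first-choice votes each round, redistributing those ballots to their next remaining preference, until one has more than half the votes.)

Round 1: Purple 12, Pink 7, Teal 22, Green 22, Orange 0, Yellow 13. Orange eliminated.
Round 2: Purple 12, Pink 7, Teal 22, Green 22, Yellow 13. Pink eliminated.
Round 3: Purple 12, Teal 29, Green 22, Yellow 13. Purple eliminated.
Round 4: Teal 29, Green 22, Yellow 25. Green eliminated.
Round 5: Teal 51, Yellow 25. Teal has a majority (≥39).

Teal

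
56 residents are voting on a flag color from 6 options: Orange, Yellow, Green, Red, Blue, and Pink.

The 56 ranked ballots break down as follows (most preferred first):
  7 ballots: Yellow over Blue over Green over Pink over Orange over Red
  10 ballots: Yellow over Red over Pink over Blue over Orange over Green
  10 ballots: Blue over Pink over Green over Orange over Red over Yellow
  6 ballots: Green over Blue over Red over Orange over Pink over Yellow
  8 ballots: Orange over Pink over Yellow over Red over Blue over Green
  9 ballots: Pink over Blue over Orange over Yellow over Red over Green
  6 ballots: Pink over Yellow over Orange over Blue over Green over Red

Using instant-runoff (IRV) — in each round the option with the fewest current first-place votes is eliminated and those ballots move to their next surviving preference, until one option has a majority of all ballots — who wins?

Pink

Round 1: Orange 8, Yellow 17, Green 6, Red 0, Blue 10, Pink 15. Red eliminated.
Round 2: Orange 8, Yellow 17, Green 6, Blue 10, Pink 15. Green eliminated.
Round 3: Orange 8, Yellow 17, Blue 16, Pink 15. Orange eliminated.
Round 4: Yellow 17, Blue 16, Pink 23. Blue eliminated.
Round 5: Yellow 17, Pink 39. Pink has a majority (≥29).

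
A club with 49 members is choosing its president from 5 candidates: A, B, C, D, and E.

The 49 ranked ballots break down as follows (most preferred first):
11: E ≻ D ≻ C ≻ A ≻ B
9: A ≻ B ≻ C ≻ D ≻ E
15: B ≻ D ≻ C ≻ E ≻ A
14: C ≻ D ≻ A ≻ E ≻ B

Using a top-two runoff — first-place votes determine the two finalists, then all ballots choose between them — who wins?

Round 1 first-place votes: A 9, B 15, C 14, D 0, E 11. B and C advance.
Runoff: B is ranked above C on 24 ballots, C above B on 25.

C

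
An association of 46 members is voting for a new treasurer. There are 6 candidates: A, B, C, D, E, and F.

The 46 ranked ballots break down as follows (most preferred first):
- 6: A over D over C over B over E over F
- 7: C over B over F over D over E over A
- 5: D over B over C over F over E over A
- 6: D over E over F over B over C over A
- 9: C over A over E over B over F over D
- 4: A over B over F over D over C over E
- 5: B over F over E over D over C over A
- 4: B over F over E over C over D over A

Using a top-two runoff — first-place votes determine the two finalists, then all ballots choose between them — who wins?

Round 1 first-place votes: A 10, B 9, C 16, D 11, E 0, F 0. C and D advance.
Runoff: C is ranked above D on 20 ballots, D above C on 26.

D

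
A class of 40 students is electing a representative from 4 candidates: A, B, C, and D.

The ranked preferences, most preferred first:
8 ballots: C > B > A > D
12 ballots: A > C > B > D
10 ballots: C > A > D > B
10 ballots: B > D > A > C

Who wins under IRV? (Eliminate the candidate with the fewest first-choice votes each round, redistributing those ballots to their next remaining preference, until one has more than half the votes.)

Round 1: A 12, B 10, C 18, D 0. D eliminated.
Round 2: A 12, B 10, C 18. B eliminated.
Round 3: A 22, C 18. A has a majority (≥21).

A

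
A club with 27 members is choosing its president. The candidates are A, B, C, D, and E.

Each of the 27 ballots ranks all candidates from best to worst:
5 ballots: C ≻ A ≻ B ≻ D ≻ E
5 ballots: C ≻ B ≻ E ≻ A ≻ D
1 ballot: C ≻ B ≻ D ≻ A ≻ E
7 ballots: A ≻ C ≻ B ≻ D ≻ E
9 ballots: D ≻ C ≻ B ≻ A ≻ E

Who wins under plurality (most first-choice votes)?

First-place votes: A 7, B 0, C 11, D 9, E 0.

C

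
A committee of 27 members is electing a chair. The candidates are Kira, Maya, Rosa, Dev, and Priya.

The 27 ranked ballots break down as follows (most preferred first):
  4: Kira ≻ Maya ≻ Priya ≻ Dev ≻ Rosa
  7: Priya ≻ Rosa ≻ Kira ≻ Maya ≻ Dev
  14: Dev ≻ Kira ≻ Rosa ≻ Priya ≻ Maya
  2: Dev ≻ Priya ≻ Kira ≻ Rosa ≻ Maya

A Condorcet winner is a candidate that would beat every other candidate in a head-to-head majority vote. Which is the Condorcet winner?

Dev vs Kira: 16–11
Dev vs Maya: 16–11
Dev vs Rosa: 20–7
Dev vs Priya: 16–11
Dev beats every other candidate.

Dev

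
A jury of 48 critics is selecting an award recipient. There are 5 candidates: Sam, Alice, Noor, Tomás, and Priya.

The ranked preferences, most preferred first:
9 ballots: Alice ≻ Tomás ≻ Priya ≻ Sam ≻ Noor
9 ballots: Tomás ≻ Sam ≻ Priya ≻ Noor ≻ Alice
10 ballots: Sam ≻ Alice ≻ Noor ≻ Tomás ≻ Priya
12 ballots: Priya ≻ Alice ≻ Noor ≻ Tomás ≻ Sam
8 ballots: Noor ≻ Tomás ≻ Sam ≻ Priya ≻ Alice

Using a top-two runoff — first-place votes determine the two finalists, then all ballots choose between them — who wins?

Sam

Round 1 first-place votes: Sam 10, Alice 9, Noor 8, Tomás 9, Priya 12. Priya and Sam advance.
Runoff: Priya is ranked above Sam on 21 ballots, Sam above Priya on 27.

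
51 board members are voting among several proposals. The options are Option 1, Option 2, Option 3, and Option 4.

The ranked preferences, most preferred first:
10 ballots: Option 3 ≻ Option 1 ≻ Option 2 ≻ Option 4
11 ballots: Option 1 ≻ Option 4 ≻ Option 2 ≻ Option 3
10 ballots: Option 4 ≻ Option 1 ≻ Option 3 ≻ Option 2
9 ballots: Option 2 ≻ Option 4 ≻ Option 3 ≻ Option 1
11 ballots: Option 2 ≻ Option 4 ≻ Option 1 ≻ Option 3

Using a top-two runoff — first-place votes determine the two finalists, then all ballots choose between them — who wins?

Option 1

Round 1 first-place votes: Option 1 11, Option 2 20, Option 3 10, Option 4 10. Option 2 and Option 1 advance.
Runoff: Option 2 is ranked above Option 1 on 20 ballots, Option 1 above Option 2 on 31.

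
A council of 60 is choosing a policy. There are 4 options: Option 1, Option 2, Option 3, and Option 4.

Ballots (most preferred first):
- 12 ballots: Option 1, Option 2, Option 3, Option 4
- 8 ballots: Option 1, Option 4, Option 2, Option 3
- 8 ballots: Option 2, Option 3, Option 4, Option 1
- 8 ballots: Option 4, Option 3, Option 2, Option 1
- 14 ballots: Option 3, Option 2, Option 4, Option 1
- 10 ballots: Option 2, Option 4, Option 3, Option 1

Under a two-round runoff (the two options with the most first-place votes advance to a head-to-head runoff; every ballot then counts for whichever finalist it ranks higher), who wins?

Option 2

Round 1 first-place votes: Option 1 20, Option 2 18, Option 3 14, Option 4 8. Option 1 and Option 2 advance.
Runoff: Option 1 is ranked above Option 2 on 20 ballots, Option 2 above Option 1 on 40.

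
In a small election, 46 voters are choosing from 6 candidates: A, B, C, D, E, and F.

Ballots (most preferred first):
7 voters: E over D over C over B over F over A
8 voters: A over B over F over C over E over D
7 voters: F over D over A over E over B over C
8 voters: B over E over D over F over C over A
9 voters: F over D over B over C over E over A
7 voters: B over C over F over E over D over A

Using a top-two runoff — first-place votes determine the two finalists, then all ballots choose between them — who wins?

Round 1 first-place votes: A 8, B 15, C 0, D 0, E 7, F 16. F and B advance.
Runoff: F is ranked above B on 16 ballots, B above F on 30.

B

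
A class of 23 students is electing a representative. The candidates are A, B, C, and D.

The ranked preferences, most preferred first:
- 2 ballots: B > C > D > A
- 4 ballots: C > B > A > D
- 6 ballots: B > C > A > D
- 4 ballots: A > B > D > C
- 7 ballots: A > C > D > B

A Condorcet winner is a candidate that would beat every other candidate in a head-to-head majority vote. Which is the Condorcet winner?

B

B vs A: 12–11
B vs C: 12–11
B vs D: 16–7
B beats every other candidate.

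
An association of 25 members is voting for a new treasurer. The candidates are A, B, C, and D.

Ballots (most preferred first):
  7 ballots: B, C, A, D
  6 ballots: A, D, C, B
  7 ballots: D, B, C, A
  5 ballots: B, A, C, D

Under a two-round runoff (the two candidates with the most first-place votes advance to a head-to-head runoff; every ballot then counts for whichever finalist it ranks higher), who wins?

D

Round 1 first-place votes: A 6, B 12, C 0, D 7. B and D advance.
Runoff: B is ranked above D on 12 ballots, D above B on 13.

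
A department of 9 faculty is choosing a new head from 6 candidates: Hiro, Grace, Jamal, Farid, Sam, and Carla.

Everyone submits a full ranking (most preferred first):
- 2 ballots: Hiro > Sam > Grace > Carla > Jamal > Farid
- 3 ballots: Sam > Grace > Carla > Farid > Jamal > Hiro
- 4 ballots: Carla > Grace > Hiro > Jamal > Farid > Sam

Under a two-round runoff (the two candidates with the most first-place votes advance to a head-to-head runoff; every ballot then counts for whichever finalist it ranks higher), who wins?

Round 1 first-place votes: Hiro 2, Grace 0, Jamal 0, Farid 0, Sam 3, Carla 4. Carla and Sam advance.
Runoff: Carla is ranked above Sam on 4 ballots, Sam above Carla on 5.

Sam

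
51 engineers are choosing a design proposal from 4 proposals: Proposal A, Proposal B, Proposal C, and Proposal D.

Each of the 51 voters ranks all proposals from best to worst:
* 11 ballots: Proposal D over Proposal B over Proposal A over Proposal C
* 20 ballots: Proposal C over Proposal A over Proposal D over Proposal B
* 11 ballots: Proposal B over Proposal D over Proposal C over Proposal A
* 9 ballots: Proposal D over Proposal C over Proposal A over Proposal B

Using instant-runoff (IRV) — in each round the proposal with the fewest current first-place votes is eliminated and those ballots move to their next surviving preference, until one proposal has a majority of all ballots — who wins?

Round 1: Proposal A 0, Proposal B 11, Proposal C 20, Proposal D 20. Proposal A eliminated.
Round 2: Proposal B 11, Proposal C 20, Proposal D 20. Proposal B eliminated.
Round 3: Proposal C 20, Proposal D 31. Proposal D has a majority (≥26).

Proposal D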